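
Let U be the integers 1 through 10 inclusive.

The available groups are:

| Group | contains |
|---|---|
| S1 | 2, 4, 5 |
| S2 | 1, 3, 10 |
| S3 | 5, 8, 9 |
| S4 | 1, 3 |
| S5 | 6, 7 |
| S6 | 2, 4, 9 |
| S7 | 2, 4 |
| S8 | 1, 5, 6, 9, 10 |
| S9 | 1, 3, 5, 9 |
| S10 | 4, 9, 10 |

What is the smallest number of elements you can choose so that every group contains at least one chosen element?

4

Take H = {1, 2, 7, 9}. Each listed group contains at least one of these, so H is a hitting set of size 4.
The groups S3, S4, S5, S7 are pairwise disjoint, so any hitting set needs a separate element for each — at least 4. Hence 4 is optimal.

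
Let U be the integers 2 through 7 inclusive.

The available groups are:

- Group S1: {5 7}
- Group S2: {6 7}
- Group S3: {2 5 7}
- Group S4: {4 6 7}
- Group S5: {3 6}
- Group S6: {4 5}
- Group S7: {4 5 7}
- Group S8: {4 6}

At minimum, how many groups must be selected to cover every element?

Take {S3, S5, S6}. Their union is {2, 3, 4, 5, 6, 7}, which is all 6 elements.
Only S3 contains 2, so S3 is forced; the remaining 3 elements need at least 2 more groups (each remaining group adds at most 2) — so at least 3 groups are needed, and 3 is optimal.

3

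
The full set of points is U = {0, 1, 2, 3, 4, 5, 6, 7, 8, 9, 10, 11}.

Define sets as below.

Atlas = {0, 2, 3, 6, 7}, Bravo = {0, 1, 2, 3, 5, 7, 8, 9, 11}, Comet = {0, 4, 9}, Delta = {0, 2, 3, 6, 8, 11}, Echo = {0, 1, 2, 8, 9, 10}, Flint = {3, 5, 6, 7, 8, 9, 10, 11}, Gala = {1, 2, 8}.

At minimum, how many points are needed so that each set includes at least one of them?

The 2 points {2, 9} hit every set.
The sets Comet, Gala are pairwise disjoint, so any hitting set needs a separate point for each — at least 2. Hence 2 is optimal.

2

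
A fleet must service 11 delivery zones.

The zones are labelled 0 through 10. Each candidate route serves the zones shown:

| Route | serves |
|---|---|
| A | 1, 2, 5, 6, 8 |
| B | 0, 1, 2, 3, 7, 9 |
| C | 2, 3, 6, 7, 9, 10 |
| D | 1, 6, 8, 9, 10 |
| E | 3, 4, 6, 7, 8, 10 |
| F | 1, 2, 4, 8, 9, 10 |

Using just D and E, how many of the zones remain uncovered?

3

Union of D, E = {1, 3, 4, 6, 7, 8, 9, 10}.
Not covered: 0, 2, 5 — 3 zones.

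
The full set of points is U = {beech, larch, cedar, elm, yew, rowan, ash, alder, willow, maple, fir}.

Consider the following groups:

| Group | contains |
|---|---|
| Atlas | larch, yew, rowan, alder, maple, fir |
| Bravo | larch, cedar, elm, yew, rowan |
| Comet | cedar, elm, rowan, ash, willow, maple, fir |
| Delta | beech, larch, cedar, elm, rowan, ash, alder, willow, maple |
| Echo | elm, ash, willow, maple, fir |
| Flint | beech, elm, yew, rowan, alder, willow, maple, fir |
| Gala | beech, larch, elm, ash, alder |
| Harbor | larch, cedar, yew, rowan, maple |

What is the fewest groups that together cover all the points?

2

Delta and Flint cover everything between them: the union {beech, larch, cedar, elm, yew, rowan, ash, alder, willow, maple, fir} is all of U.
No single group has all 11 points (the largest, Delta, has 9), so 2 is optimal.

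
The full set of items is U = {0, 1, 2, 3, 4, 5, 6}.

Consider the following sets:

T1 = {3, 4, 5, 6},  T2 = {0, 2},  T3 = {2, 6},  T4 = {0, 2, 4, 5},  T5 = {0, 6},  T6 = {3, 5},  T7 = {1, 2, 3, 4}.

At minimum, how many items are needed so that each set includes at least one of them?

Take H = {0, 3, 6}. Each listed set contains at least one of these, so H is a hitting set of size 3.
No choice of 2 items meets every set, so 3 is the minimum.

3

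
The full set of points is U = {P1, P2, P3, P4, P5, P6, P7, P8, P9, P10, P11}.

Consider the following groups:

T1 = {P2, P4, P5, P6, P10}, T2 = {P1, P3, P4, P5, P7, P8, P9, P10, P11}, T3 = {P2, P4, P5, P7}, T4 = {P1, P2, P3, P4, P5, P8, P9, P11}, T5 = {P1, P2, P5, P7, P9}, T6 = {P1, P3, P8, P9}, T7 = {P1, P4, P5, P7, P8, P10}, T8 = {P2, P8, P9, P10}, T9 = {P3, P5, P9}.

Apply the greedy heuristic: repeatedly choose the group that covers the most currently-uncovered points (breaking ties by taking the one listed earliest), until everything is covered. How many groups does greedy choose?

Greedy: pick T2 (covers 9 new) → pick T1 (covers 2 new). Total picks: 2.

2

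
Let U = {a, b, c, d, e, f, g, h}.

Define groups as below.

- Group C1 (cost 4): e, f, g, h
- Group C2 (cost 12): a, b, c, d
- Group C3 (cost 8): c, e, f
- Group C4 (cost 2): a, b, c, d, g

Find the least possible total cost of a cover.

C1, C4 together cover every element (C1 ∪ C4 = {a, b, c, d, e, f, g, h}); total cost 4 + 2 = 6.
No covering selection has total cost below 6.

6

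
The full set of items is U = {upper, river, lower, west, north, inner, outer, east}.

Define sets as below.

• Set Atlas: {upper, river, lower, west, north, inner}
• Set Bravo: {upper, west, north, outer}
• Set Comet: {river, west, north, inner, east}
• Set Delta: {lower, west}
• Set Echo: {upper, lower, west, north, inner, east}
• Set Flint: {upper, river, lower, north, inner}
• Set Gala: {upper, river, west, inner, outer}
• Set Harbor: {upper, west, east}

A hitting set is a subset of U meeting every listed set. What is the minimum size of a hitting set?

Take H = {west, inner}. Each listed set contains at least one of these, so H is a hitting set of size 2.
No single item lies in every set, so at least 2 are needed and 2 is optimal.

2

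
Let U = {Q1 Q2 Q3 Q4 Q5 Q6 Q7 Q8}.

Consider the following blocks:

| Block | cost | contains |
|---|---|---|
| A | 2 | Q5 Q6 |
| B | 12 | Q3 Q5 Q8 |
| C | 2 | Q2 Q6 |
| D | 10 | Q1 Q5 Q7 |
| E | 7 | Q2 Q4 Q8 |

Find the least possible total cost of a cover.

A, B, D, E together cover every element (A ∪ B ∪ D ∪ E = {Q1, Q2, Q3, Q4, Q5, Q6, Q7, Q8}); total cost 2 + 12 + 10 + 7 = 31.
The greedy pick A, C, E, D, B costs 33; no covering selection beats 31.

31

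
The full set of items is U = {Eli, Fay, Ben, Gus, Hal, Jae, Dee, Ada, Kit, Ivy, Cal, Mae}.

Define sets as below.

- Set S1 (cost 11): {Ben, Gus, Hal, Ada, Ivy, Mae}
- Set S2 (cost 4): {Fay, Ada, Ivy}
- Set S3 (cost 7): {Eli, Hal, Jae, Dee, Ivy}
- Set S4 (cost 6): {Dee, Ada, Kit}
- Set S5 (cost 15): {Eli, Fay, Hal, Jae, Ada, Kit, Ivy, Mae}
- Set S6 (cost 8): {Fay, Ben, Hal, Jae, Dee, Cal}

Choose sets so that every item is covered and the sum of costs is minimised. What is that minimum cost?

S1, S3, S4, S6 together cover every item (S1 ∪ S3 ∪ S4 ∪ S6 = {Eli, Fay, Ben, Gus, Hal, Jae, Dee, Ada, Kit, Ivy, Cal, Mae}); total cost 11 + 7 + 6 + 8 = 32.
The greedy pick S2, S6, S5, S1 costs 38; no covering selection beats 32.

32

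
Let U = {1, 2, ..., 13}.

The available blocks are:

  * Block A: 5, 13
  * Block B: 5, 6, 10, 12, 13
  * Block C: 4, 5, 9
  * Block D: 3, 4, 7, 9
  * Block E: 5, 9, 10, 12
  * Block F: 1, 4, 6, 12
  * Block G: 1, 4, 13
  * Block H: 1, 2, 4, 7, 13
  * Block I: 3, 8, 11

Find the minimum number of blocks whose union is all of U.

4

Take {B, E, H, I}. Their union is {1, 2, 3, 4, 5, 6, 7, 8, 9, 10, 11, 12, 13}, which is all 13 points.
No 3 of the 9 blocks cover everything (all 84 combinations miss at least one point), so 4 is optimal.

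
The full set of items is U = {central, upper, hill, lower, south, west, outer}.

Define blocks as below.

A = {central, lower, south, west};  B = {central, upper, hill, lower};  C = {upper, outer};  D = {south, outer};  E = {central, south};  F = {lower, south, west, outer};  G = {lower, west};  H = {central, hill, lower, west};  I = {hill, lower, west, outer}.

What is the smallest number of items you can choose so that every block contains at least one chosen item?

3

T = {central, lower, outer} meets every block (each contains at least one member of T), and |T| = 3.
The blocks C, E, G are pairwise disjoint, so any hitting set needs a separate item for each — at least 3. Hence 3 is optimal.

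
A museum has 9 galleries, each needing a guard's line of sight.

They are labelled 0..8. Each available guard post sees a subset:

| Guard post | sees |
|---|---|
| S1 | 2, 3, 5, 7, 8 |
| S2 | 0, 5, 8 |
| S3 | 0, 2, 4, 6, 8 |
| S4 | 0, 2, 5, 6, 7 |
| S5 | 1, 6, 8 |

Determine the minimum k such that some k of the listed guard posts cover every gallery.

3

Take {S1, S3, S5}. Their union is {0, 1, 2, 3, 4, 5, 6, 7, 8}, which is all 9 galleries.
Only S5 contains 1, so S5 is forced; the remaining 6 galleries need at least 2 more guard posts (each remaining guard post adds at most 4) — so at least 3 guard posts are needed, and 3 is optimal.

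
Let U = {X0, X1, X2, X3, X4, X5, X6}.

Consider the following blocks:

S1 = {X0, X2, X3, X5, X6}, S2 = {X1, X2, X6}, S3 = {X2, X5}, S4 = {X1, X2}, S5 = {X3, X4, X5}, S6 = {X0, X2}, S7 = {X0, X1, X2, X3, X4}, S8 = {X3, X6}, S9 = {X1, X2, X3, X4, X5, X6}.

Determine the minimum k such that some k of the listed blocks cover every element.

S1 and S9 together: S1 ∪ S9 = {X0, X1, X2, X3, X4, X5, X6} — every element is covered.
No single block has all 7 elements (the largest, S9, has 6), so 2 is optimal.

2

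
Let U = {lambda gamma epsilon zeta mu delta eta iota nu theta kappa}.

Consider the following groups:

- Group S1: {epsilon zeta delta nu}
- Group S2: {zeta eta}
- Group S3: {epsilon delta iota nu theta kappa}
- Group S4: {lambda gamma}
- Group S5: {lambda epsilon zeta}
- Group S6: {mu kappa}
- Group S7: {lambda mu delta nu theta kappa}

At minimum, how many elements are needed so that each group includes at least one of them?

Take H = {lambda, zeta, kappa}. Each listed group contains at least one of these, so H is a hitting set of size 3.
The groups S2, S4, S6 are pairwise disjoint, so any hitting set needs a separate element for each — at least 3. Hence 3 is optimal.

3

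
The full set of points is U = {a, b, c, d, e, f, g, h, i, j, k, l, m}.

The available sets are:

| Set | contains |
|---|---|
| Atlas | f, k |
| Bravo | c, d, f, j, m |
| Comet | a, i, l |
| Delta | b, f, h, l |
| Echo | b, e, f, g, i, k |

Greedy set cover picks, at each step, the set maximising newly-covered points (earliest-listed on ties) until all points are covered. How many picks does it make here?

4

Greedy: pick Echo (covers 6 new) → pick Bravo (covers 4 new) → pick Comet (covers 2 new) → pick Delta (covers 1 new). Total picks: 4.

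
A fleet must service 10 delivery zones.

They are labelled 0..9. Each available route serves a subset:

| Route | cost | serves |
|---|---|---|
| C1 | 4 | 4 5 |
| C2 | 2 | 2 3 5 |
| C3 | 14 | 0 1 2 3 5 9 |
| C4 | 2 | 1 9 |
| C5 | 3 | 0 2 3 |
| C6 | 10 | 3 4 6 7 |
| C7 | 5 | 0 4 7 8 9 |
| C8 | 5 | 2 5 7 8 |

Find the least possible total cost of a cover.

C2, C4, C6, C7 together cover every zone (C2 ∪ C4 ∪ C6 ∪ C7 = {0, 1, 2, 3, 4, 5, 6, 7, 8, 9}); total cost 2 + 2 + 10 + 5 = 19.
No covering selection has total cost below 19.

19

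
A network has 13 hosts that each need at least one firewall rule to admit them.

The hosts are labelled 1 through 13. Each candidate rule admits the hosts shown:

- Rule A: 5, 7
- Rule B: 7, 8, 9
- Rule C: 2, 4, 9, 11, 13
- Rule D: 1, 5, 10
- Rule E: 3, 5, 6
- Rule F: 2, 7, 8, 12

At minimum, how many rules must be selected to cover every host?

Take {C, D, E, F}. Their union is {1, 2, 3, 4, 5, 6, 7, 8, 9, 10, 11, 12, 13}, which is all 13 hosts.
Only C contains 4, so C is forced; the remaining 8 hosts need at least 3 more rules (each remaining rule adds at most 3) — so at least 4 rules are needed, and 4 is optimal.

4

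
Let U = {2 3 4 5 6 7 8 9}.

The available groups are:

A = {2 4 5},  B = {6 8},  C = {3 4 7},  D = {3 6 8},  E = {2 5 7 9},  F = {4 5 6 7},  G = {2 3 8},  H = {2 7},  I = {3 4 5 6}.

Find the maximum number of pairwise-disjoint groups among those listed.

2

D, H are pairwise disjoint (D={3,6,8}; H={2,7}).
Every remaining group overlaps one of these, and no 3 of the listed groups are pairwise disjoint, so 2 is the maximum.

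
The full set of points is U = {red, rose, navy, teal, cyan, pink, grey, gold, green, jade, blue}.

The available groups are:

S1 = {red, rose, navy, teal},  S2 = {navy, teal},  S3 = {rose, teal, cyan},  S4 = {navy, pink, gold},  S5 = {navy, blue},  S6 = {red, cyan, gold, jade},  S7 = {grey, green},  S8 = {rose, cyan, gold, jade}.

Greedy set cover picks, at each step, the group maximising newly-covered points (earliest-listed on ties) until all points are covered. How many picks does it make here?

Greedy: pick S1 (covers 4 new) → pick S6 (covers 3 new) → pick S7 (covers 2 new) → pick S4 (covers 1 new) → pick S5 (covers 1 new). Total picks: 5.

5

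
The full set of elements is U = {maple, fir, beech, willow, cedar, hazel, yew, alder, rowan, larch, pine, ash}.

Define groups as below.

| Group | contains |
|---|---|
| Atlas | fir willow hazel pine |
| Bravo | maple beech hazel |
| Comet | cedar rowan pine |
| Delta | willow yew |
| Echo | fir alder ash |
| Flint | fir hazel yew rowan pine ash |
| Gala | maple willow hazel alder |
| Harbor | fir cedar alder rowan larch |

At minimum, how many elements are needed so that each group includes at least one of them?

Take H = {willow, hazel, alder, rowan}. Each listed group contains at least one of these, so H is a hitting set of size 4.
The groups Bravo, Comet, Delta, Echo are pairwise disjoint, so any hitting set needs a separate element for each — at least 4. Hence 4 is optimal.

4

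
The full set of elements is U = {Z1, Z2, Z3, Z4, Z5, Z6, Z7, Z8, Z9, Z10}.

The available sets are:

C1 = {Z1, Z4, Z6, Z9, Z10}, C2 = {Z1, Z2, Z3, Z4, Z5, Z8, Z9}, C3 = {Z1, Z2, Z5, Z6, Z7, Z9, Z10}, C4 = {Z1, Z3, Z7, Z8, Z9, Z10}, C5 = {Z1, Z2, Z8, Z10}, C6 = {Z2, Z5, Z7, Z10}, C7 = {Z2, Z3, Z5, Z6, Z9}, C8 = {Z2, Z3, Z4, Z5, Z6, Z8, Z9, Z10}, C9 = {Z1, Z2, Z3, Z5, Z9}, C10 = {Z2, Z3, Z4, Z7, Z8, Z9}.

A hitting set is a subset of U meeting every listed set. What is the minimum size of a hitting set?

2

H = {Z2, Z10} meets every set (each contains at least one member of H), and |H| = 2.
No single element lies in every set, so at least 2 are needed and 2 is optimal.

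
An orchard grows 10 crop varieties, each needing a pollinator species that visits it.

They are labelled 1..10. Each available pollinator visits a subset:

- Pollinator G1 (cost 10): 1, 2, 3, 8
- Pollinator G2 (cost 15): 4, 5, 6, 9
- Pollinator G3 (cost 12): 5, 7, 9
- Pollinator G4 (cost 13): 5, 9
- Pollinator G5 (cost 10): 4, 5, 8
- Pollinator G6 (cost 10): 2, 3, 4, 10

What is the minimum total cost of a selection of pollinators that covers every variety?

G1, G2, G3, G6 together cover every variety (G1 ∪ G2 ∪ G3 ∪ G6 = {1, 2, 3, 4, 5, 6, 7, 8, 9, 10}); total cost 10 + 15 + 12 + 10 = 47.
No covering selection has total cost below 47.

47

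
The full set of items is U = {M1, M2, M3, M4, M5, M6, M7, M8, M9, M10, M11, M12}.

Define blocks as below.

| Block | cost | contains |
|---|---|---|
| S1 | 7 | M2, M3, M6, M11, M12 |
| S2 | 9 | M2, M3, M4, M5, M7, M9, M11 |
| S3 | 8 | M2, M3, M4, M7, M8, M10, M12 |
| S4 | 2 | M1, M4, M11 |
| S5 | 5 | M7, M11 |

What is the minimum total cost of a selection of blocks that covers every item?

S1, S2, S3, S4 together cover every item (S1 ∪ S2 ∪ S3 ∪ S4 = {M1, M2, M3, M4, M5, M6, M7, M8, M9, M10, M11, M12}); total cost 7 + 9 + 8 + 2 = 26.
No covering selection has total cost below 26.

26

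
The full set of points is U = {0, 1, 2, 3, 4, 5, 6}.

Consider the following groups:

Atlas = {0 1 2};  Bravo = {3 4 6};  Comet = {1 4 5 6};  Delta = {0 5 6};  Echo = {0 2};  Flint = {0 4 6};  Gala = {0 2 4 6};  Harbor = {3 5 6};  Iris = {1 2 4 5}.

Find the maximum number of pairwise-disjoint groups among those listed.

Echo, Harbor are pairwise disjoint (Echo={0,2}; Harbor={3,5,6}).
Every remaining group overlaps one of these, and no 3 of the listed groups are pairwise disjoint, so 2 is the maximum.

2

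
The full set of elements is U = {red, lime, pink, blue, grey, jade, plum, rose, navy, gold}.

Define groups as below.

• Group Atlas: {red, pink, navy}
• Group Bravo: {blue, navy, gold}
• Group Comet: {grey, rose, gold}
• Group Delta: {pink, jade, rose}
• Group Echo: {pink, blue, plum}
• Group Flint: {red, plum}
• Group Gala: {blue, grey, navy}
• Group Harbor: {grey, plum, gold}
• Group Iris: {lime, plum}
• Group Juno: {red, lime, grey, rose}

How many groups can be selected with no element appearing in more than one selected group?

3

Atlas, Comet, Iris are pairwise disjoint (Atlas={red,pink,navy}; Comet={grey,rose,gold}; Iris={lime,plum}).
Every remaining group overlaps one of these, and no 4 of the listed groups are pairwise disjoint, so 3 is the maximum.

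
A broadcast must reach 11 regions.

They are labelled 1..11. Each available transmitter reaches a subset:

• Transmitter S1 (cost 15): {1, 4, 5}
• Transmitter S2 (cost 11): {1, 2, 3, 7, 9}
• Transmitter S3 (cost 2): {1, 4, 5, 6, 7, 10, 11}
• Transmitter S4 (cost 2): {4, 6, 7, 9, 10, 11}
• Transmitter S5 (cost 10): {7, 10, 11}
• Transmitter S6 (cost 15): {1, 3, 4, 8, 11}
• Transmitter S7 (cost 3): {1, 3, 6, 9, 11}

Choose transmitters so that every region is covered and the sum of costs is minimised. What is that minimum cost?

28

S2, S3, S6 together cover every region (S2 ∪ S3 ∪ S6 = {1, 2, 3, 4, 5, 6, 7, 8, 9, 10, 11}); total cost 11 + 2 + 15 = 28.
The greedy pick S3, S7, S2, S6 costs 31; no covering selection beats 28.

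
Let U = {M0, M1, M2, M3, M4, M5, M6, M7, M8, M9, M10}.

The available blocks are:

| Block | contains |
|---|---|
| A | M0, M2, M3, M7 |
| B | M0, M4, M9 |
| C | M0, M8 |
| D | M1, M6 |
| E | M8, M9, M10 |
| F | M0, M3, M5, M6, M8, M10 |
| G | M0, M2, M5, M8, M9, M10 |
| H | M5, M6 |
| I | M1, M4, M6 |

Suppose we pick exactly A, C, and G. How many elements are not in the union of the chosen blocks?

3

Union of A, C, G = {M0, M2, M3, M5, M7, M8, M9, M10}.
Not covered: M1, M4, M6 — 3 elements.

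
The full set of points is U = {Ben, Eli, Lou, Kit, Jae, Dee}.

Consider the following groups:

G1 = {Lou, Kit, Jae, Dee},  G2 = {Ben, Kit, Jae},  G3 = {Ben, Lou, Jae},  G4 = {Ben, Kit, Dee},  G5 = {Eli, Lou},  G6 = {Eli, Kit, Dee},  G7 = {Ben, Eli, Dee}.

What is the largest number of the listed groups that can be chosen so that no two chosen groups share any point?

2

G3, G6 are pairwise disjoint (G3={Ben,Lou,Jae}; G6={Eli,Kit,Dee}).
Every remaining group overlaps one of these, and no 3 of the listed groups are pairwise disjoint, so 2 is the maximum.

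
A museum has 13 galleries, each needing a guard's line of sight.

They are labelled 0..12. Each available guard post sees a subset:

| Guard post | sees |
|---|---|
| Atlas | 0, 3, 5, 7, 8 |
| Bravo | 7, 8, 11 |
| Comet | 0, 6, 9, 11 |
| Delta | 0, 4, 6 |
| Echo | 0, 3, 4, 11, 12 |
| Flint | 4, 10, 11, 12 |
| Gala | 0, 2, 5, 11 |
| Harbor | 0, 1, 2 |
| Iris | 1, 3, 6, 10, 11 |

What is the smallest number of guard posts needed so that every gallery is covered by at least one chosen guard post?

4

Take {Atlas, Comet, Flint, Harbor}. Their union is {0, 1, 2, 3, 4, 5, 6, 7, 8, 9, 10, 11, 12}, which is all 13 galleries.
Only Comet contains 9, so Comet is forced; the remaining 9 galleries need at least 3 more guard posts (each remaining guard post adds at most 4) — so at least 4 guard posts are needed, and 4 is optimal.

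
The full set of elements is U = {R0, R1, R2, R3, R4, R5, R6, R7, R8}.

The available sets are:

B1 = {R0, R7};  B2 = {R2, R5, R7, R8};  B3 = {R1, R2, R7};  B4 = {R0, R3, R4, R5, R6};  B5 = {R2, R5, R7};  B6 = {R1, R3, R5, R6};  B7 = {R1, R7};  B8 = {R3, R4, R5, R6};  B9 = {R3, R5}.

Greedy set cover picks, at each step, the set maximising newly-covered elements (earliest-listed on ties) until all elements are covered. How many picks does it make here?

3

Greedy: pick B4 (covers 5 new) → pick B2 (covers 3 new) → pick B3 (covers 1 new). Total picks: 3.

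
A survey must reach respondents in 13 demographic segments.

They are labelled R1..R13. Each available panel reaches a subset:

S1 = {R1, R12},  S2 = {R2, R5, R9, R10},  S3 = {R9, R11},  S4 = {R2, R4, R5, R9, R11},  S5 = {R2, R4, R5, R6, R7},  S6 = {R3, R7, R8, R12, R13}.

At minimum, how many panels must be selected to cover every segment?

Take {S1, S2, S3, S5, S6}. Their union is {R1, R2, R3, R4, R5, R6, R7, R8, R9, R10, R11, R12, R13}, which is all 13 segments.
No 4 of the 6 panels cover everything (all 15 combinations miss at least one segment), so 5 is optimal.

5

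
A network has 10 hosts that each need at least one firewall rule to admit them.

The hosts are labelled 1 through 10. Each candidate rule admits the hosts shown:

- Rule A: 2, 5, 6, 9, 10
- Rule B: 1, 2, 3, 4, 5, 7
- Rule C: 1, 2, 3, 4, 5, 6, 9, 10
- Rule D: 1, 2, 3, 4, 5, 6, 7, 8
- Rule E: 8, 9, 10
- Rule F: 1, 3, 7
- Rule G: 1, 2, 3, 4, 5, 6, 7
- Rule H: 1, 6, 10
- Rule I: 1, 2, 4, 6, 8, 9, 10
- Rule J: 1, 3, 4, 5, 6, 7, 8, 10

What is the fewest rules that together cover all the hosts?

2

A and D together: A ∪ D = {1, 2, 3, 4, 5, 6, 7, 8, 9, 10} — every host is covered.
No single rule has all 10 hosts (the largest, C, has 8), so 2 is optimal.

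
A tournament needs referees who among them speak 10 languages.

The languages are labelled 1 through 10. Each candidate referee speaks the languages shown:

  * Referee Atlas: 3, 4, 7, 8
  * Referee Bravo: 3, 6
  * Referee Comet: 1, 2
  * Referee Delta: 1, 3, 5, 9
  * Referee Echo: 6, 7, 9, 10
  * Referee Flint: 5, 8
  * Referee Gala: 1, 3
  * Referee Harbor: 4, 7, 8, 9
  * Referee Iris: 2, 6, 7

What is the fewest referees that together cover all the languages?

4

Atlas and Delta and Echo and Iris together: Atlas ∪ Delta ∪ Echo ∪ Iris = {1, 2, 3, 4, 5, 6, 7, 8, 9, 10} — every language is covered.
No 3 of the 9 referees cover everything (all 84 combinations miss at least one language), so 4 is optimal.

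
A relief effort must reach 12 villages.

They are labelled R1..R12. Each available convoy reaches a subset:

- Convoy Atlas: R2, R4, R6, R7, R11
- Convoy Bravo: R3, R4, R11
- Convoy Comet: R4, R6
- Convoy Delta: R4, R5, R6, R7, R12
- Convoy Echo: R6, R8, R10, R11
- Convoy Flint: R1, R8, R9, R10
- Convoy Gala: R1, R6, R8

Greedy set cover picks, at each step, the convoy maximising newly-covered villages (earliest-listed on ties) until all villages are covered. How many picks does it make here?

4

Greedy: pick Atlas (covers 5 new) → pick Flint (covers 4 new) → pick Delta (covers 2 new) → pick Bravo (covers 1 new). Total picks: 4.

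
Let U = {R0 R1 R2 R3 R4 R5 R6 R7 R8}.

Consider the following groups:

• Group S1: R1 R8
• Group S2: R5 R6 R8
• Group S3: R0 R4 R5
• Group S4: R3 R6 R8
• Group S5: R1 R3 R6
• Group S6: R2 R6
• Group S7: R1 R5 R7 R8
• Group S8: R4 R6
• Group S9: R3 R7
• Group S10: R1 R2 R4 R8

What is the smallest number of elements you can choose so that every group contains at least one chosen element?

4

The 4 elements {R3, R5, R6, R8} hit every group.
The groups S1, S3, S6, S9 are pairwise disjoint, so any hitting set needs a separate element for each — at least 4. Hence 4 is optimal.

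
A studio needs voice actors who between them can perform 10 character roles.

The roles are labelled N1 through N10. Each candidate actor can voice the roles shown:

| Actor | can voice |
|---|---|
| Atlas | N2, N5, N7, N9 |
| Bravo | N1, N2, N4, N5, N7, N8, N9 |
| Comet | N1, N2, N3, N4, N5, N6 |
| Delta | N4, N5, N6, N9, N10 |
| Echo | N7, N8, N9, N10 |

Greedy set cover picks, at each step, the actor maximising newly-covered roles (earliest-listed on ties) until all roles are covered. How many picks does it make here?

3

Greedy: pick Bravo (covers 7 new) → pick Comet (covers 2 new) → pick Delta (covers 1 new). Total picks: 3.
(The true minimum cover uses only 2 actors, so greedy is not optimal here.)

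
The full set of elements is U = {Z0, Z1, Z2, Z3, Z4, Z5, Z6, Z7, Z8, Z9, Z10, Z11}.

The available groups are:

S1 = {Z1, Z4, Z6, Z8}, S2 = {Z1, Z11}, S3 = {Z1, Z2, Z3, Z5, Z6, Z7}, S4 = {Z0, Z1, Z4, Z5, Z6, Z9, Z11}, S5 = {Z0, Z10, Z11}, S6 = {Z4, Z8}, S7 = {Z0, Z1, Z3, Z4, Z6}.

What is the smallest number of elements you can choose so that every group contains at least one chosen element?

The 3 elements {Z4, Z7, Z11} hit every group.
The groups S3, S5, S6 are pairwise disjoint, so any hitting set needs a separate element for each — at least 3. Hence 3 is optimal.

3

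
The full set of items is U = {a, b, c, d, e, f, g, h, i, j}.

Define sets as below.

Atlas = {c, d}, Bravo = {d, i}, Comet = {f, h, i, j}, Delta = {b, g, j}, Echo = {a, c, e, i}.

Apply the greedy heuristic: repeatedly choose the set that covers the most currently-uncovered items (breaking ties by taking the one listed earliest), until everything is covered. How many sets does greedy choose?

4

Greedy: pick Comet (covers 4 new) → pick Echo (covers 3 new) → pick Delta (covers 2 new) → pick Atlas (covers 1 new). Total picks: 4.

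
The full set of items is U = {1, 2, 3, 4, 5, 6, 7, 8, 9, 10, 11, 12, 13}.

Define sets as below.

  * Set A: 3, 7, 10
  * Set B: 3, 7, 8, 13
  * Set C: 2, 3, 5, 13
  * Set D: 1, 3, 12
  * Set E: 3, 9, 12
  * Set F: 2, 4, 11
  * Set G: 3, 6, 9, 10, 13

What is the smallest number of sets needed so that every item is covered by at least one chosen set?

5

B and C and D and F and G together: B ∪ C ∪ D ∪ F ∪ G = {1, 2, 3, 4, 5, 6, 7, 8, 9, 10, 11, 12, 13} — every item is covered.
No 4 of the 7 sets cover everything (all 35 combinations miss at least one item), so 5 is optimal.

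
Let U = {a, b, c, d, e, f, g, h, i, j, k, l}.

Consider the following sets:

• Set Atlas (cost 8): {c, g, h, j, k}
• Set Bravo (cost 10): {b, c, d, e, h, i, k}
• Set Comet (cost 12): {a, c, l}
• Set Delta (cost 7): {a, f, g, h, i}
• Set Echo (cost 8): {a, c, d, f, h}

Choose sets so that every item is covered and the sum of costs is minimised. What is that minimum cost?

37

Atlas, Bravo, Comet, Delta together cover every item (Atlas ∪ Bravo ∪ Comet ∪ Delta = {a, b, c, d, e, f, g, h, i, j, k, l}); total cost 8 + 10 + 12 + 7 = 37.
No covering selection has total cost below 37.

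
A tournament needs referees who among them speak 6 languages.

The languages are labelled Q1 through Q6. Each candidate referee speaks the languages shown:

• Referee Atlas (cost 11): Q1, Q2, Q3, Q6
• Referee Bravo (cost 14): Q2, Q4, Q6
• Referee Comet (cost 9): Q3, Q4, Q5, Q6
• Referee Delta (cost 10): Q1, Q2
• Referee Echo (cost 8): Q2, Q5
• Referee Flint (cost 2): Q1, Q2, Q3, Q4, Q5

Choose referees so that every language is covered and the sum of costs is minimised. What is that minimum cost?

Comet, Flint together cover every language (Comet ∪ Flint = {Q1, Q2, Q3, Q4, Q5, Q6}); total cost 9 + 2 = 11.
No covering selection has total cost below 11.

11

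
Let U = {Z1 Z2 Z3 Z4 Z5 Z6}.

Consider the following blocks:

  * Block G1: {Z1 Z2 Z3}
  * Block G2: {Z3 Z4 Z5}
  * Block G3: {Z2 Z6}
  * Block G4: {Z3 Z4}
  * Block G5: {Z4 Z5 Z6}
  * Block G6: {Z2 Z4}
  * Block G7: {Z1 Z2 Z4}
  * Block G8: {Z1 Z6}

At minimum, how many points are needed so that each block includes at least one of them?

H = {Z1, Z4, Z6} meets every block (each contains at least one member of H), and |H| = 3.
No choice of 2 points meets every block, so 3 is the minimum.

3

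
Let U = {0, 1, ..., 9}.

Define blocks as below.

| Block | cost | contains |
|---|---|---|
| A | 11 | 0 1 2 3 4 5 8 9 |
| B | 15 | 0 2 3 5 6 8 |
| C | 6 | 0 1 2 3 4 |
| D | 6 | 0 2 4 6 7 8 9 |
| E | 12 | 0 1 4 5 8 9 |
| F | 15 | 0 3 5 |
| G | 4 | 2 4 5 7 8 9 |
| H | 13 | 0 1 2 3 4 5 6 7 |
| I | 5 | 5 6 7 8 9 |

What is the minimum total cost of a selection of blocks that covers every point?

11

C, I together cover every point (C ∪ I = {0, 1, 2, 3, 4, 5, 6, 7, 8, 9}); total cost 6 + 5 = 11.
The greedy pick G, C, I costs 15; no covering selection beats 11.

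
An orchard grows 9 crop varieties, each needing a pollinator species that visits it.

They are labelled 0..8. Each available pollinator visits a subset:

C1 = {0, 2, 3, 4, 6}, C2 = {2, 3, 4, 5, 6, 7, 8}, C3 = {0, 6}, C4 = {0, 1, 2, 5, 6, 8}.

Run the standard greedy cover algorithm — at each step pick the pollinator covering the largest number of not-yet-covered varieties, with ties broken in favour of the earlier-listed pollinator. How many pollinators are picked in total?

Greedy: pick C2 (covers 7 new) → pick C4 (covers 2 new). Total picks: 2.

2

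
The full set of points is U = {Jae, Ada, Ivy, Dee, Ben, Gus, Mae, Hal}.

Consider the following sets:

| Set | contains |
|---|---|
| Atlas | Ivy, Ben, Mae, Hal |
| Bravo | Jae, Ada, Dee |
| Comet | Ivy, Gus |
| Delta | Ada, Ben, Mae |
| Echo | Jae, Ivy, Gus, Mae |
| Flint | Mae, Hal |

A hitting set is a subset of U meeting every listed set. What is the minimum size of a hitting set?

3

The 3 points {Ada, Ivy, Mae} hit every set.
The sets Bravo, Comet, Flint are pairwise disjoint, so any hitting set needs a separate point for each — at least 3. Hence 3 is optimal.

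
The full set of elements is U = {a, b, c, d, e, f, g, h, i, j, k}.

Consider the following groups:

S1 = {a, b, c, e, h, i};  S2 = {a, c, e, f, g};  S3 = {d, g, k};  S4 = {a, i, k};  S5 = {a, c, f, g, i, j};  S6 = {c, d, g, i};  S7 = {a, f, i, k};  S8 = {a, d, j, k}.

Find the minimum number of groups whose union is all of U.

3

S1, S2, and S8 cover everything between them: the union {a, b, c, d, e, f, g, h, i, j, k} is all of U.
Only S1 contains b, so S1 is forced; the remaining 5 elements need at least 2 more groups (each remaining group adds at most 3) — so at least 3 groups are needed, and 3 is optimal.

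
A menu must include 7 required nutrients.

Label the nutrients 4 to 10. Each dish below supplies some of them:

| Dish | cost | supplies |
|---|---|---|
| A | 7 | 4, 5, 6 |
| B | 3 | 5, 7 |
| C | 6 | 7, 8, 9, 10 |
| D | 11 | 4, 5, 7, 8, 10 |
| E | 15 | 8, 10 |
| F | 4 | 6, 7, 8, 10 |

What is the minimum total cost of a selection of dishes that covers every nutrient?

13

A, C together cover every nutrient (A ∪ C = {4, 5, 6, 7, 8, 9, 10}); total cost 7 + 6 = 13.
The greedy pick F, B, C, A costs 20; no covering selection beats 13.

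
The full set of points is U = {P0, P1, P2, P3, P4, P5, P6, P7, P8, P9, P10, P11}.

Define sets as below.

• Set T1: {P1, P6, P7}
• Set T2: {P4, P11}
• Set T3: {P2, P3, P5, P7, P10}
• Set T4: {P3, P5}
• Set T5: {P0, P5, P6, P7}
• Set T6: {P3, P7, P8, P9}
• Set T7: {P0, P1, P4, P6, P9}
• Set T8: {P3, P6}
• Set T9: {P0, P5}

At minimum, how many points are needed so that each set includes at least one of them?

4

H = {P5, P6, P9, P11} meets every set (each contains at least one member of H), and |H| = 4.
No choice of 3 points meets every set, so 4 is the minimum.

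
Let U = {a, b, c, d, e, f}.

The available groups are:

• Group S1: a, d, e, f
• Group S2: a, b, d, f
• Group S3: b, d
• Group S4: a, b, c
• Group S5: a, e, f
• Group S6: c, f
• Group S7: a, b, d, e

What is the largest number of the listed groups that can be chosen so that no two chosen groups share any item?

S3, S5 are pairwise disjoint (S3={b,d}; S5={a,e,f}).
Every remaining group overlaps one of these, and no 3 of the listed groups are pairwise disjoint, so 2 is the maximum.

2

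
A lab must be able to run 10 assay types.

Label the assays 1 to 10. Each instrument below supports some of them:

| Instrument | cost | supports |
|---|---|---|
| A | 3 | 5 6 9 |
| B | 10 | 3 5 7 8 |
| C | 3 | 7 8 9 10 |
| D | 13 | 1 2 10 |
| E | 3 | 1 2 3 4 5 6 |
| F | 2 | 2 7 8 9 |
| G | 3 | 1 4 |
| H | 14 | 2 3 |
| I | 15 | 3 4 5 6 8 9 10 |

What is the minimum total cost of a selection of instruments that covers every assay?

6

C, E together cover every assay (C ∪ E = {1, 2, 3, 4, 5, 6, 7, 8, 9, 10}); total cost 3 + 3 = 6.
The greedy pick E, F, C costs 8; no covering selection beats 6.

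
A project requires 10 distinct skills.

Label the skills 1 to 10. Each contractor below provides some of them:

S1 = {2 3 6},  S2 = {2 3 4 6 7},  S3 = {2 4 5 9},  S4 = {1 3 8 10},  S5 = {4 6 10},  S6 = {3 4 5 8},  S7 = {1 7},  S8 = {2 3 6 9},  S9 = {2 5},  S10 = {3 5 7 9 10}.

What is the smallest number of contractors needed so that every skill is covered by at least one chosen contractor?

3

S2 and S4 and S10 together: S2 ∪ S4 ∪ S10 = {1, 2, 3, 4, 5, 6, 7, 8, 9, 10} — every skill is covered.
No 2 of the 10 contractors cover everything (all 45 combinations miss at least one skill), so 3 is optimal.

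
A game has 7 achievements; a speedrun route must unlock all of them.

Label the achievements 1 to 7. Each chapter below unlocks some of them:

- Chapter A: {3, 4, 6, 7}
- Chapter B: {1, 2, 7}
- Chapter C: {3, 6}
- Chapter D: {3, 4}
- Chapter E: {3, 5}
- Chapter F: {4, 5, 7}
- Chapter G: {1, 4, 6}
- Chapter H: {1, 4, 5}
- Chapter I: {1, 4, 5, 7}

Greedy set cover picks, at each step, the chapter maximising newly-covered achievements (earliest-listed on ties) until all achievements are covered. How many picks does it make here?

3

Greedy: pick A (covers 4 new) → pick B (covers 2 new) → pick E (covers 1 new). Total picks: 3.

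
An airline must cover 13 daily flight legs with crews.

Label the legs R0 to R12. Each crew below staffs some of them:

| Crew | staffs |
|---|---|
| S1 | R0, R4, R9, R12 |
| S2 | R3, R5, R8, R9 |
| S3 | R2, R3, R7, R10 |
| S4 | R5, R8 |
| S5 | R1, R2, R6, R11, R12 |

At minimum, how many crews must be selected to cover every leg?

S1 and S2 and S3 and S5 together: S1 ∪ S2 ∪ S3 ∪ S5 = {R0, R1, R2, R3, R4, R5, R6, R7, R8, R9, R10, R11, R12} — every leg is covered.
Only S1 contains R0, so S1 is forced; the remaining 9 legs need at least 3 more crews (each remaining crew adds at most 4) — so at least 4 crews are needed, and 4 is optimal.

4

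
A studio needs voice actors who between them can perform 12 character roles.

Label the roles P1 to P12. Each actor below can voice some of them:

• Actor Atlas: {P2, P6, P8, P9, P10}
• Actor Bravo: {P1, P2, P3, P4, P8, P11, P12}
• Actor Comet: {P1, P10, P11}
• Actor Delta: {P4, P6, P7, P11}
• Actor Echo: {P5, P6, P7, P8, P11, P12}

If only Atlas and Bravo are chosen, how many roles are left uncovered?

2

Union of Atlas, Bravo = {P1, P2, P3, P4, P6, P8, P9, P10, P11, P12}.
Not covered: P5, P7 — 2 roles.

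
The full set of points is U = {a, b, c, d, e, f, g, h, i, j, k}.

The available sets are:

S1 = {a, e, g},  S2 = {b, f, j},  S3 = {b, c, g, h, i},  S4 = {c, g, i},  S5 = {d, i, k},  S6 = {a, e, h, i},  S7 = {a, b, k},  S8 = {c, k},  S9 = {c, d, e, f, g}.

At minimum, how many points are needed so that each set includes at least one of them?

The 4 points {b, g, h, k} hit every set.
No choice of 3 points meets every set, so 4 is the minimum.

4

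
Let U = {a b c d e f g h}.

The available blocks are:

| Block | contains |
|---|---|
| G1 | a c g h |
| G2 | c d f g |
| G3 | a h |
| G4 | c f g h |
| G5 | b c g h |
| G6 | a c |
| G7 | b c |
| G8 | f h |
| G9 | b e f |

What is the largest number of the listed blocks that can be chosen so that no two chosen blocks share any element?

G2, G3 are pairwise disjoint (G2={c,d,f,g}; G3={a,h}).
Every remaining block overlaps one of these, and no 3 of the listed blocks are pairwise disjoint, so 2 is the maximum.

2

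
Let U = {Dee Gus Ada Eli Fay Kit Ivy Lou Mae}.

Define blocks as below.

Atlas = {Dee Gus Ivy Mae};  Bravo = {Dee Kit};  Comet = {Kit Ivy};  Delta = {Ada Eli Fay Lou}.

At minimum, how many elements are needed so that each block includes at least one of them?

3

Take H = {Dee, Ada, Ivy}. Each listed block contains at least one of these, so H is a hitting set of size 3.
No choice of 2 elements meets every block, so 3 is the minimum.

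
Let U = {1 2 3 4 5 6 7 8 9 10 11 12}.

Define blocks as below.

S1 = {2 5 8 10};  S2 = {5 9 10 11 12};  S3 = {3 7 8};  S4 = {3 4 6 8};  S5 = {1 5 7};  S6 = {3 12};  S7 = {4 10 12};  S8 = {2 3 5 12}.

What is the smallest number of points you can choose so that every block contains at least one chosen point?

3

H = {3, 5, 12} meets every block (each contains at least one member of H), and |H| = 3.
No choice of 2 points meets every block, so 3 is the minimum.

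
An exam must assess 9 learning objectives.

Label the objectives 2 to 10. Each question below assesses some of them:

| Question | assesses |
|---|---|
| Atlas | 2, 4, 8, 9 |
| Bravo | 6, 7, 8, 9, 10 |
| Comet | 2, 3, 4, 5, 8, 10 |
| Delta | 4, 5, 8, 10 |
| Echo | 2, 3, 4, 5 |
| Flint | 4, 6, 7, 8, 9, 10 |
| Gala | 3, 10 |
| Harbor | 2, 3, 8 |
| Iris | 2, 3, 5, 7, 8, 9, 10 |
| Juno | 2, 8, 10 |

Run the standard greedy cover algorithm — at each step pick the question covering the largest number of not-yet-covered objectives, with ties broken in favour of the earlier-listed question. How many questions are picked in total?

Greedy: pick Iris (covers 7 new) → pick Flint (covers 2 new). Total picks: 2.

2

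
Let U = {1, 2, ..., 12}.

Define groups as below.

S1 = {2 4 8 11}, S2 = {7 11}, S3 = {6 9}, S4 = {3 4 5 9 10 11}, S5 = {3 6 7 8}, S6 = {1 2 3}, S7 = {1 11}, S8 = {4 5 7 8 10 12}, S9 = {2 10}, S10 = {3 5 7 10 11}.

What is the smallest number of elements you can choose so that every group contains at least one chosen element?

4

Take H = {2, 5, 6, 11}. Each listed group contains at least one of these, so H is a hitting set of size 4.
No choice of 3 elements meets every group, so 4 is the minimum.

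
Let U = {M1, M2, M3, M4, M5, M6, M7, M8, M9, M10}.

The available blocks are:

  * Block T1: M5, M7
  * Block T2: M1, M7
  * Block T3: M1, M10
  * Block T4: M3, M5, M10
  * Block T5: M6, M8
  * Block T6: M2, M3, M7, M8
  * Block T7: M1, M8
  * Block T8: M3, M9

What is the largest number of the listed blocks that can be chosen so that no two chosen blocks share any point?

T1, T3, T5, T8 are pairwise disjoint (T1={M5,M7}; T3={M1,M10}; T5={M6,M8}; T8={M3,M9}).
Every remaining block overlaps one of these, and no 5 of the listed blocks are pairwise disjoint, so 4 is the maximum.

4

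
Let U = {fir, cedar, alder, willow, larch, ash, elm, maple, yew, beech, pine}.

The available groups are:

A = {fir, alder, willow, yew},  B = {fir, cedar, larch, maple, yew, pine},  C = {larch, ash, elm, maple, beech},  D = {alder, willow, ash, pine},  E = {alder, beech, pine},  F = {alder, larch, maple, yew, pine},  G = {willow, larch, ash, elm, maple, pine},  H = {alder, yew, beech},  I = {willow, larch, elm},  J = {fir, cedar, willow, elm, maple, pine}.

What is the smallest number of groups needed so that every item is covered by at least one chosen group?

A and C and J together: A ∪ C ∪ J = {fir, cedar, alder, willow, larch, ash, elm, maple, yew, beech, pine} — every item is covered.
No 2 of the 10 groups cover everything (all 45 combinations miss at least one item), so 3 is optimal.

3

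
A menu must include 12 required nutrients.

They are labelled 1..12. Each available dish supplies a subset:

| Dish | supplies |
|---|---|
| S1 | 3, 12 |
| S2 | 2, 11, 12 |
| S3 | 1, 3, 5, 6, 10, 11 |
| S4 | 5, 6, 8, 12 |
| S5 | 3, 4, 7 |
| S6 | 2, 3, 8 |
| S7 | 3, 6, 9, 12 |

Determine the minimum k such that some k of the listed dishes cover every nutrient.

4

Take {S3, S5, S6, S7}. Their union is {1, 2, 3, 4, 5, 6, 7, 8, 9, 10, 11, 12}, which is all 12 nutrients.
Only S3 contains 1, so S3 is forced; the remaining 6 nutrients need at least 3 more dishes (each remaining dish adds at most 2) — so at least 4 dishes are needed, and 4 is optimal.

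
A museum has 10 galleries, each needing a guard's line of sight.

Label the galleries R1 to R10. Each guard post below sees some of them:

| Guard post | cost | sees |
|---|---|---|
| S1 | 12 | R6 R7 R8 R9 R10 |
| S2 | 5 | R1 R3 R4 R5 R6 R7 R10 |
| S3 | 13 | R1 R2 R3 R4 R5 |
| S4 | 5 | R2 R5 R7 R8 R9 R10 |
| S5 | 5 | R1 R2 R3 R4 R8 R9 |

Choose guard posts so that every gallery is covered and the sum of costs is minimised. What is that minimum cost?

10

S2, S4 together cover every gallery (S2 ∪ S4 = {R1, R2, R3, R4, R5, R6, R7, R8, R9, R10}); total cost 5 + 5 = 10.
No covering selection has total cost below 10.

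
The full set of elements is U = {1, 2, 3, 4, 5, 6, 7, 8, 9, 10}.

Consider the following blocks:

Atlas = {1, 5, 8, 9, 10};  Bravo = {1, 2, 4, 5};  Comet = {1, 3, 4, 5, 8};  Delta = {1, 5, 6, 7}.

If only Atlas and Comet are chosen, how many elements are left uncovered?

Union of Atlas, Comet = {1, 3, 4, 5, 8, 9, 10}.
Not covered: 2, 6, 7 — 3 elements.

3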